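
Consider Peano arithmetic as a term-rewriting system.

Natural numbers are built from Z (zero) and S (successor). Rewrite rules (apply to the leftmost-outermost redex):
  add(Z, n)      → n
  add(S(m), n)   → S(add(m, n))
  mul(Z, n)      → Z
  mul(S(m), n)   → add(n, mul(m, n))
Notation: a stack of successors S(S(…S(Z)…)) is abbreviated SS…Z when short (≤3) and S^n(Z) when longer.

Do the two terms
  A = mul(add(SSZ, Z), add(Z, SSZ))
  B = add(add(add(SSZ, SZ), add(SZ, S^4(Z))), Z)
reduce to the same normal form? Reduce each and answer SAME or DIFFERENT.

Answer: DIFFERENT — A ⇓ S^4(Z), B ⇓ S^8(Z)

Working:
Term A:
  start: mul(add(SSZ, Z), add(Z, SSZ))
  step 1: mul(S(add(SZ, Z)), add(Z, SSZ))
  step 2: add(add(Z, SSZ), mul(add(SZ, Z), add(Z, SSZ)))
  step 3: add(SSZ, mul(add(SZ, Z), add(Z, SSZ)))
  step 4: S(add(SZ, mul(add(SZ, Z), add(Z, SSZ))))
  step 5: S(S(add(Z, mul(add(SZ, Z), add(Z, SSZ)))))
  step 6: S(S(mul(add(SZ, Z), add(Z, SSZ))))
  step 7: S(S(mul(S(add(Z, Z)), add(Z, SSZ))))
  step 8: S(S(add(add(Z, SSZ), mul(add(Z, Z), add(Z, SSZ)))))
  step 9: S(S(add(SSZ, mul(add(Z, Z), add(Z, SSZ)))))
  step 10: S(S(S(add(SZ, mul(add(Z, Z), add(Z, SSZ))))))
  step 11: S(S(S(S(add(Z, mul(add(Z, Z), add(Z, SSZ)))))))
  step 12: S(S(S(S(mul(add(Z, Z), add(Z, SSZ))))))
  step 13: S(S(S(S(mul(Z, add(Z, SSZ))))))
  step 14: S^4(Z)

Term B:
  start: add(add(add(SSZ, SZ), add(SZ, S^4(Z))), Z)
  step 1: add(add(S(add(SZ, SZ)), add(SZ, S^4(Z))), Z)
  step 2: add(S(add(add(SZ, SZ), add(SZ, S^4(Z)))), Z)
  step 3: S(add(add(add(SZ, SZ), add(SZ, S^4(Z))), Z))
  step 4: S(add(add(S(add(Z, SZ)), add(SZ, S^4(Z))), Z))
  step 5: S(add(S(add(add(Z, SZ), add(SZ, S^4(Z)))), Z))
  step 6: S(S(add(add(add(Z, SZ), add(SZ, S^4(Z))), Z)))
  step 7: S(S(add(add(SZ, add(SZ, S^4(Z))), Z)))
  step 8: S(S(add(S(add(Z, add(SZ, S^4(Z)))), Z)))
  step 9: S(S(S(add(add(Z, add(SZ, S^4(Z))), Z))))
  step 10: S(S(S(add(add(SZ, S^4(Z)), Z))))
  step 11: S(S(S(add(S(add(Z, S^4(Z))), Z))))
  step 12: S(S(S(S(add(add(Z, S^4(Z)), Z)))))
  step 13: S(S(S(S(add(S^4(Z), Z)))))
  step 14: S(S(S(S(S(add(SSSZ, Z))))))
  step 15: S(S(S(S(S(S(add(SSZ, Z)))))))
  step 16: S(S(S(S(S(S(S(add(SZ, Z))))))))
  step 17: S(S(S(S(S(S(S(S(add(Z, Z)))))))))
  step 18: S^8(Z)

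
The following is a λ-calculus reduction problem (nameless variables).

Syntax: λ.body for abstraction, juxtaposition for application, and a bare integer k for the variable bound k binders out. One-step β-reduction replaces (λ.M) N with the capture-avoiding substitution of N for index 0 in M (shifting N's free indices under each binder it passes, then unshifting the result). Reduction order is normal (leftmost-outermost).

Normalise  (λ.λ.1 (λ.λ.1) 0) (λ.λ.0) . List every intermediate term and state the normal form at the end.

Answer: normal form = λ.0  (in 3 steps)

Reduction:
  start: (λ.λ.1 (λ.λ.1) 0) (λ.λ.0)
  →1  λ.(λ.λ.0) (λ.λ.1) 0
  →2  λ.(λ.0) 0
  →3  λ.0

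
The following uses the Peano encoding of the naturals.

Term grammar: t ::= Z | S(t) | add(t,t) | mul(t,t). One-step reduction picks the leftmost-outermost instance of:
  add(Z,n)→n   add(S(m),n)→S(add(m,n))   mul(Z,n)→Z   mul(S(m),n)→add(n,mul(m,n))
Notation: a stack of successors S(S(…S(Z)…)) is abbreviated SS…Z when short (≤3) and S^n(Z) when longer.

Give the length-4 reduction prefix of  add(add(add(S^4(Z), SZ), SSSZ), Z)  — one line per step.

Answer: after 4 steps: S(add(add(S(add(SSZ, SZ)), SSSZ), Z))

Derivation:
  start: add(add(add(S^4(Z), SZ), SSSZ), Z)
  step 1: add(add(S(add(SSSZ, SZ)), SSSZ), Z)
  step 2: add(S(add(add(SSSZ, SZ), SSSZ)), Z)
  step 3: S(add(add(add(SSSZ, SZ), SSSZ), Z))
  step 4: S(add(add(S(add(SSZ, SZ)), SSSZ), Z))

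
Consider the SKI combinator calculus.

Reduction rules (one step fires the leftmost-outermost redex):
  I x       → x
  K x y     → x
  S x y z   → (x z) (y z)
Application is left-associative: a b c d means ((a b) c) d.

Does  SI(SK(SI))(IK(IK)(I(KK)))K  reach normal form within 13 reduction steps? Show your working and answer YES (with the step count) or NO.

  start: SI(SK(SI))(IK(IK)(I(KK)))K
  step 1: I(IK(IK)(I(KK)))(SK(SI)(IK(IK)(I(KK))))K
  step 2: IK(IK)(I(KK))(SK(SI)(IK(IK)(I(KK))))K
  step 3: K(IK)(I(KK))(SK(SI)(IK(IK)(I(KK))))K
  step 4: IK(SK(SI)(IK(IK)(I(KK))))K
  step 5: K(SK(SI)(IK(IK)(I(KK))))K
  step 6: SK(SI)(IK(IK)(I(KK)))
  step 7: K(IK(IK)(I(KK)))(SI(IK(IK)(I(KK))))
  step 8: IK(IK)(I(KK))
  step 9: K(IK)(I(KK))
  step 10: IK
  step 11: K

Answer: YES — reaches normal form K in 11 ≤ 13 steps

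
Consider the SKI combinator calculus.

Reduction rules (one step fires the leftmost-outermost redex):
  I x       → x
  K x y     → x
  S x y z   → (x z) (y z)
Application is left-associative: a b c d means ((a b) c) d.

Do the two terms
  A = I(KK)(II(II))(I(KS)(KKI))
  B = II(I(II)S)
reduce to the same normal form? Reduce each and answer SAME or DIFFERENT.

Answer: DIFFERENT — A ⇓ KS, B ⇓ S

Working:
Term A:
  start: I(KK)(II(II))(I(KS)(KKI))
  step 1: KK(II(II))(I(KS)(KKI))
  step 2: K(I(KS)(KKI))
  step 3: K(KS(KKI))
  step 4: KS

Term B:
  start: II(I(II)S)
  step 1: I(I(II)S)
  step 2: I(II)S
  step 3: IIS
  step 4: IS
  step 5: S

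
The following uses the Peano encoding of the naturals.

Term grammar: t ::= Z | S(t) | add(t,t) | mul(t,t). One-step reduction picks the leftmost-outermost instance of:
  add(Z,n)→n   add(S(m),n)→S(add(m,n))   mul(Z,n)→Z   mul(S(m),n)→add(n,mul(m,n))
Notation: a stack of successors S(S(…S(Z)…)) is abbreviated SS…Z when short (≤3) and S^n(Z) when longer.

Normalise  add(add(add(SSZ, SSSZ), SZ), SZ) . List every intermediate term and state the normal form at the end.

Answer: normal form = S^7(Z)  (in 16 steps)

Working:
  start: add(add(add(SSZ, SSSZ), SZ), SZ)
  step 1: add(add(S(add(SZ, SSSZ)), SZ), SZ)
  step 2: add(S(add(add(SZ, SSSZ), SZ)), SZ)
  step 3: S(add(add(add(SZ, SSSZ), SZ), SZ))
  step 4: S(add(add(S(add(Z, SSSZ)), SZ), SZ))
  step 5: S(add(S(add(add(Z, SSSZ), SZ)), SZ))
  step 6: S(S(add(add(add(Z, SSSZ), SZ), SZ)))
  step 7: S(S(add(add(SSSZ, SZ), SZ)))
  step 8: S(S(add(S(add(SSZ, SZ)), SZ)))
  step 9: S(S(S(add(add(SSZ, SZ), SZ))))
  step 10: S(S(S(add(S(add(SZ, SZ)), SZ))))
  step 11: S(S(S(S(add(add(SZ, SZ), SZ)))))
  step 12: S(S(S(S(add(S(add(Z, SZ)), SZ)))))
  step 13: S(S(S(S(S(add(add(Z, SZ), SZ))))))
  step 14: S(S(S(S(S(add(SZ, SZ))))))
  step 15: S(S(S(S(S(S(add(Z, SZ)))))))
  step 16: S^7(Z)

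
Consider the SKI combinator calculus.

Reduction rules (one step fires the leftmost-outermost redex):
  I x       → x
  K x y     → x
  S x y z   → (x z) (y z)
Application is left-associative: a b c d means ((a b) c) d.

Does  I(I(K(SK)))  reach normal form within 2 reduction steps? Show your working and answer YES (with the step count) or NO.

Answer: YES — reaches normal form K(SK) in 2 ≤ 2 steps

Reduction:
  start: I(I(K(SK)))
  [1] I(K(SK))
  [2] K(SK)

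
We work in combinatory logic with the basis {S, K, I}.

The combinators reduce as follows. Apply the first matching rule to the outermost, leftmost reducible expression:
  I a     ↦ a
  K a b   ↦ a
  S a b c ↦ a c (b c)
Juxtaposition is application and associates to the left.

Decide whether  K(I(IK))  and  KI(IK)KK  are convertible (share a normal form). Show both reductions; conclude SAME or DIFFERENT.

Answer: SAME — A ⇓ KK, B ⇓ KK

Reduction:
Term A:
  start: K(I(IK))
  [1] K(IK)
  [2] KK

Term B:
  start: KI(IK)KK
  [1] IKK
  [2] KK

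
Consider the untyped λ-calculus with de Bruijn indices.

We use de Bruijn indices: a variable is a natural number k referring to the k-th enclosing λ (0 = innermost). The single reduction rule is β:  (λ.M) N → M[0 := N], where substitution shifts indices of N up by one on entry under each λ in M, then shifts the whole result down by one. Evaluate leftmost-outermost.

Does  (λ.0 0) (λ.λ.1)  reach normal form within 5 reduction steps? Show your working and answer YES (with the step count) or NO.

  start: (λ.0 0) (λ.λ.1)
  [1] (λ.λ.1) (λ.λ.1)
  [2] λ.λ.λ.1

Answer: YES — reaches normal form λ.λ.λ.1 in 2 ≤ 5 steps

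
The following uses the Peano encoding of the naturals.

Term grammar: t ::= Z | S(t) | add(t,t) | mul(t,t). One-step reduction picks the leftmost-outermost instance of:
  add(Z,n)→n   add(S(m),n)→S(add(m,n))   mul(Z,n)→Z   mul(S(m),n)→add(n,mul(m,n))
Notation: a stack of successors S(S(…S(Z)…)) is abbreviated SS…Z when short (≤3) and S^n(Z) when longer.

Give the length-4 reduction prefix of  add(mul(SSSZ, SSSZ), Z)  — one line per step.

Answer: after 4 steps: S(add(S(add(SZ, mul(SSZ, SSSZ))), Z))

Reduction:
  start: add(mul(SSSZ, SSSZ), Z)
  [1] add(add(SSSZ, mul(SSZ, SSSZ)), Z)
  [2] add(S(add(SSZ, mul(SSZ, SSSZ))), Z)
  [3] S(add(add(SSZ, mul(SSZ, SSSZ)), Z))
  [4] S(add(S(add(SZ, mul(SSZ, SSSZ))), Z))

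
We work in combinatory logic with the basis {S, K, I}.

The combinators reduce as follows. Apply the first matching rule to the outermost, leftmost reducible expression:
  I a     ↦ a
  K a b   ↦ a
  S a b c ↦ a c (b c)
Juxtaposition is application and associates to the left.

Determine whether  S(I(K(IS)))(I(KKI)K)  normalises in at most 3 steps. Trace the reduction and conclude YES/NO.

  start: S(I(K(IS)))(I(KKI)K)
  [1] S(K(IS))(I(KKI)K)
  [2] S(KS)(I(KKI)K)
  [3] S(KS)(KKIK)

Answer: NO — after 3 steps the term is S(KS)(KKIK), not yet normal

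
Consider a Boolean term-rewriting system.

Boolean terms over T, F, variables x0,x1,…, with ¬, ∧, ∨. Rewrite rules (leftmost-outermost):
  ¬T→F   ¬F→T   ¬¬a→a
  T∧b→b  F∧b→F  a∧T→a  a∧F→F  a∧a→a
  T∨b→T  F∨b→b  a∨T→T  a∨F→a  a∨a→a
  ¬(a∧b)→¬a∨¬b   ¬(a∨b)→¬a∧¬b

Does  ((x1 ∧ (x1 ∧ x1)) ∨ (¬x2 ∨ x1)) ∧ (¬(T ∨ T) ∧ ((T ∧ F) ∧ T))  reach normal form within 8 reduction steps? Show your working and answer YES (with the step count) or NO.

Answer: YES — reaches normal form F in 7 ≤ 8 steps

Derivation:
  start: ((x1 ∧ (x1 ∧ x1)) ∨ (¬x2 ∨ x1)) ∧ (¬(T ∨ T) ∧ ((T ∧ F) ∧ T))
  [1] ((x1 ∧ x1) ∨ (¬x2 ∨ x1)) ∧ (¬(T ∨ T) ∧ ((T ∧ F) ∧ T))
  [2] (x1 ∨ (¬x2 ∨ x1)) ∧ (¬(T ∨ T) ∧ ((T ∧ F) ∧ T))
  [3] (x1 ∨ (¬x2 ∨ x1)) ∧ ((¬T ∧ ¬T) ∧ ((T ∧ F) ∧ T))
  [4] (x1 ∨ (¬x2 ∨ x1)) ∧ (¬T ∧ ((T ∧ F) ∧ T))
  [5] (x1 ∨ (¬x2 ∨ x1)) ∧ (F ∧ ((T ∧ F) ∧ T))
  [6] (x1 ∨ (¬x2 ∨ x1)) ∧ F
  [7] F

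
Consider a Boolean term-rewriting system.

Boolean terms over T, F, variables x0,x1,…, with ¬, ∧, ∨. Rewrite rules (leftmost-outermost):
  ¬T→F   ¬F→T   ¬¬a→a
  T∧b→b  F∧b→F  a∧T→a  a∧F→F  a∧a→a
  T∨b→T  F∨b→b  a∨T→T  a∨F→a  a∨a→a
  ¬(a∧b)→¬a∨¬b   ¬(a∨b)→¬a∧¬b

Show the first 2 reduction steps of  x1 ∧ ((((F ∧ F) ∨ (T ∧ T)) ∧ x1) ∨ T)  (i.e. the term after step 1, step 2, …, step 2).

  start: x1 ∧ ((((F ∧ F) ∨ (T ∧ T)) ∧ x1) ∨ T)
  step 1: x1 ∧ T
  step 2: x1

Answer: after 2 steps: x1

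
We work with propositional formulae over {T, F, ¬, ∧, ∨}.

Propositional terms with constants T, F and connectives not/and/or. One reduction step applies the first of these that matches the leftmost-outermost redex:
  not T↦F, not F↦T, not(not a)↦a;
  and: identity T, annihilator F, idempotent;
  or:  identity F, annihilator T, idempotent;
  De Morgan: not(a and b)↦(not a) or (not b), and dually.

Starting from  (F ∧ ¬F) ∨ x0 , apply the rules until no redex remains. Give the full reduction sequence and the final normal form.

  start: (F ∧ ¬F) ∨ x0
  step 1: F ∨ x0
  step 2: x0

Answer: normal form = x0  (in 2 steps)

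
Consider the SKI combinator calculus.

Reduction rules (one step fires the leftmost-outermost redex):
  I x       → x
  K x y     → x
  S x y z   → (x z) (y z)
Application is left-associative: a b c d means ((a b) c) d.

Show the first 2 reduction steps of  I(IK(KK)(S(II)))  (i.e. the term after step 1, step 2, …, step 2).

Answer: after 2 steps: K(KK)(S(II))

Working:
  start: I(IK(KK)(S(II)))
  →1  IK(KK)(S(II))
  →2  K(KK)(S(II))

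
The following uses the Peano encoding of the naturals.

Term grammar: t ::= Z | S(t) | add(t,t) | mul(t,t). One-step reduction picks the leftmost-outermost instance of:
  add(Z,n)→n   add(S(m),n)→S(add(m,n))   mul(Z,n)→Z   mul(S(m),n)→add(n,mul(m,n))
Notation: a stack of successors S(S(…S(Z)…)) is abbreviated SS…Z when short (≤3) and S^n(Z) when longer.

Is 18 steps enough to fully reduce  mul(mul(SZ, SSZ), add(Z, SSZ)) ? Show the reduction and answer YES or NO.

Answer: YES — reaches normal form S^4(Z) in 16 ≤ 18 steps

Working:
  start: mul(mul(SZ, SSZ), add(Z, SSZ))
  →1  mul(add(SSZ, mul(Z, SSZ)), add(Z, SSZ))
  →2  mul(S(add(SZ, mul(Z, SSZ))), add(Z, SSZ))
  →3  add(add(Z, SSZ), mul(add(SZ, mul(Z, SSZ)), add(Z, SSZ)))
  →4  add(SSZ, mul(add(SZ, mul(Z, SSZ)), add(Z, SSZ)))
  →5  S(add(SZ, mul(add(SZ, mul(Z, SSZ)), add(Z, SSZ))))
  →6  S(S(add(Z, mul(add(SZ, mul(Z, SSZ)), add(Z, SSZ)))))
  →7  S(S(mul(add(SZ, mul(Z, SSZ)), add(Z, SSZ))))
  →8  S(S(mul(S(add(Z, mul(Z, SSZ))), add(Z, SSZ))))
  →9  S(S(add(add(Z, SSZ), mul(add(Z, mul(Z, SSZ)), add(Z, SSZ)))))
  →10  S(S(add(SSZ, mul(add(Z, mul(Z, SSZ)), add(Z, SSZ)))))
  →11  S(S(S(add(SZ, mul(add(Z, mul(Z, SSZ)), add(Z, SSZ))))))
  →12  S(S(S(S(add(Z, mul(add(Z, mul(Z, SSZ)), add(Z, SSZ)))))))
  →13  S(S(S(S(mul(add(Z, mul(Z, SSZ)), add(Z, SSZ))))))
  →14  S(S(S(S(mul(mul(Z, SSZ), add(Z, SSZ))))))
  →15  S(S(S(S(mul(Z, add(Z, SSZ))))))
  →16  S^4(Z)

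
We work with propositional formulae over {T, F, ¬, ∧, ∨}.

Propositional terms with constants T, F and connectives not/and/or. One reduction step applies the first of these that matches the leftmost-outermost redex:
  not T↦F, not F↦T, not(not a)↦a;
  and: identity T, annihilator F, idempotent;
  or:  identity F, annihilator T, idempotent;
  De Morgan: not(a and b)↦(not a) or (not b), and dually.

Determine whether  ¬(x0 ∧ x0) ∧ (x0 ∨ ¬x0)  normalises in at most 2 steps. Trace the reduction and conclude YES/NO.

  start: ¬(x0 ∧ x0) ∧ (x0 ∨ ¬x0)
  step 1: (¬x0 ∨ ¬x0) ∧ (x0 ∨ ¬x0)
  step 2: ¬x0 ∧ (x0 ∨ ¬x0)

Answer: YES — reaches normal form ¬x0 ∧ (x0 ∨ ¬x0) in 2 ≤ 2 steps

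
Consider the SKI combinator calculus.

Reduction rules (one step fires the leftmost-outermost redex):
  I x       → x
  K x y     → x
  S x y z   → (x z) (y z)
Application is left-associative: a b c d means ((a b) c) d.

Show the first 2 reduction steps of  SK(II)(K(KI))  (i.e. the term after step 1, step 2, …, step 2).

  start: SK(II)(K(KI))
  [1] K(K(KI))(II(K(KI)))
  [2] K(KI)

Answer: after 2 steps: K(KI)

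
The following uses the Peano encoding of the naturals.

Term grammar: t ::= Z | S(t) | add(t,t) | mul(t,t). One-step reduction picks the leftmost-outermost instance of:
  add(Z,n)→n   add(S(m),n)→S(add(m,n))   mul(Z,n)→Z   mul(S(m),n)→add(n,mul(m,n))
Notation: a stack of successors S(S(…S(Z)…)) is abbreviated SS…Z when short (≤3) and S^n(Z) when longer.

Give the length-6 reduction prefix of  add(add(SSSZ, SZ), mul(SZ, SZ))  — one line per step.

  start: add(add(SSSZ, SZ), mul(SZ, SZ))
  →1  add(S(add(SSZ, SZ)), mul(SZ, SZ))
  →2  S(add(add(SSZ, SZ), mul(SZ, SZ)))
  →3  S(add(S(add(SZ, SZ)), mul(SZ, SZ)))
  →4  S(S(add(add(SZ, SZ), mul(SZ, SZ))))
  →5  S(S(add(S(add(Z, SZ)), mul(SZ, SZ))))
  →6  S(S(S(add(add(Z, SZ), mul(SZ, SZ)))))

Answer: after 6 steps: S(S(S(add(add(Z, SZ), mul(SZ, SZ)))))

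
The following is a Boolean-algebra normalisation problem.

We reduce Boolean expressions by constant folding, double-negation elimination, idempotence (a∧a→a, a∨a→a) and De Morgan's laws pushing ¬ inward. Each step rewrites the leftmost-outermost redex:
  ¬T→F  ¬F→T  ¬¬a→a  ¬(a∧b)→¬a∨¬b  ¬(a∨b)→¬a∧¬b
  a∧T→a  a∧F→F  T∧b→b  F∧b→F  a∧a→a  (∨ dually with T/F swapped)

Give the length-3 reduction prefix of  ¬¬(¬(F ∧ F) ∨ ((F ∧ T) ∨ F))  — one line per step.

  start: ¬¬(¬(F ∧ F) ∨ ((F ∧ T) ∨ F))
  step 1: ¬(F ∧ F) ∨ ((F ∧ T) ∨ F)
  step 2: (¬F ∨ ¬F) ∨ ((F ∧ T) ∨ F)
  step 3: ¬F ∨ ((F ∧ T) ∨ F)

Answer: after 3 steps: ¬F ∨ ((F ∧ T) ∨ F)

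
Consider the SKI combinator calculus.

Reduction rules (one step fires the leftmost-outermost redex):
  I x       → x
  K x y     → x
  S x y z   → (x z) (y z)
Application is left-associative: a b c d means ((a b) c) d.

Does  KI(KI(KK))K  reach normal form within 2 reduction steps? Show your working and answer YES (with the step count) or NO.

Answer: YES — reaches normal form K in 2 ≤ 2 steps

Derivation:
  start: KI(KI(KK))K
  step 1: IK
  step 2: K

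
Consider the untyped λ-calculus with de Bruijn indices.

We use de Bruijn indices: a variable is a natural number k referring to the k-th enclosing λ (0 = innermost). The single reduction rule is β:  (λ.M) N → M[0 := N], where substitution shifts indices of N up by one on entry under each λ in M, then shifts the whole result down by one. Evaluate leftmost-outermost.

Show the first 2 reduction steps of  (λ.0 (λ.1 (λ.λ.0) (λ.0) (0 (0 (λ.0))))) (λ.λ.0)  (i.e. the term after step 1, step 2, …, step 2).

  start: (λ.0 (λ.1 (λ.λ.0) (λ.0) (0 (0 (λ.0))))) (λ.λ.0)
  [1] (λ.λ.0) (λ.(λ.λ.0) (λ.λ.0) (λ.0) (0 (0 (λ.0))))
  [2] λ.0

Answer: after 2 steps: λ.0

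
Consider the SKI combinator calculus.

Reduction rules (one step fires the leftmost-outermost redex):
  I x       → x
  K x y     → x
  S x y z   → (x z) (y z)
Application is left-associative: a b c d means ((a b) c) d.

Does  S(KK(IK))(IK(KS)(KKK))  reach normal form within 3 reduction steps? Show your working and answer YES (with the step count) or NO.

Answer: YES — reaches normal form SK(KS) in 3 ≤ 3 steps

Working:
  start: S(KK(IK))(IK(KS)(KKK))
  →1  SK(IK(KS)(KKK))
  →2  SK(K(KS)(KKK))
  →3  SK(KS)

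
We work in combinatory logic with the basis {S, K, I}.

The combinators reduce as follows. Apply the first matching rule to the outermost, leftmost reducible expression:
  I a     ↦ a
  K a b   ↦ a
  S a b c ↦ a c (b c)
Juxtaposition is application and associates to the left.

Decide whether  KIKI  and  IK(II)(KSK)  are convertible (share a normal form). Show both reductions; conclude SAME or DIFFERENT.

Term A:
  start: KIKI
  step 1: II
  step 2: I

Term B:
  start: IK(II)(KSK)
  step 1: K(II)(KSK)
  step 2: II
  step 3: I

Answer: SAME — A ⇓ I, B ⇓ I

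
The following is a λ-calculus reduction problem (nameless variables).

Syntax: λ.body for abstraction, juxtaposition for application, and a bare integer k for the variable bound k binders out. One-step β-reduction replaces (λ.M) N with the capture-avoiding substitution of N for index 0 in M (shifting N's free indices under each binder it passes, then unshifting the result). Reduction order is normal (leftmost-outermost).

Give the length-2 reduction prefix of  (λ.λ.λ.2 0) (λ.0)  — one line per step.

  start: (λ.λ.λ.2 0) (λ.0)
  →1  λ.λ.(λ.0) 0
  →2  λ.λ.0

Answer: after 2 steps: λ.λ.0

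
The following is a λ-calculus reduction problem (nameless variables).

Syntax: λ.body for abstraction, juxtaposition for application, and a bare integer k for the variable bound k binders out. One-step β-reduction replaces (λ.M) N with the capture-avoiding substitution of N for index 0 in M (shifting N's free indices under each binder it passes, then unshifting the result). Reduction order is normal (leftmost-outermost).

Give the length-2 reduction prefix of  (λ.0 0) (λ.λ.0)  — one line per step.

Answer: after 2 steps: λ.0

Reduction:
  start: (λ.0 0) (λ.λ.0)
  [1] (λ.λ.0) (λ.λ.0)
  [2] λ.0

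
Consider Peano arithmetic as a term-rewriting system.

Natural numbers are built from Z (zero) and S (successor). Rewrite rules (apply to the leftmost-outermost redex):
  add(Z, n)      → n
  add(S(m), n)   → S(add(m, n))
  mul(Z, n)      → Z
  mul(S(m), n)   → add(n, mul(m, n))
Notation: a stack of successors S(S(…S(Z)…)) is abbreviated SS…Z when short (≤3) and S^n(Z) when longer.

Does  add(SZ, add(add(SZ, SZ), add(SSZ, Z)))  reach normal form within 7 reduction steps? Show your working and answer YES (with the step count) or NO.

  start: add(SZ, add(add(SZ, SZ), add(SSZ, Z)))
  [1] S(add(Z, add(add(SZ, SZ), add(SSZ, Z))))
  [2] S(add(add(SZ, SZ), add(SSZ, Z)))
  [3] S(add(S(add(Z, SZ)), add(SSZ, Z)))
  [4] S(S(add(add(Z, SZ), add(SSZ, Z))))
  [5] S(S(add(SZ, add(SSZ, Z))))
  [6] S(S(S(add(Z, add(SSZ, Z)))))
  [7] S(S(S(add(SSZ, Z))))

Answer: NO — after 7 steps the term is S(S(S(add(SSZ, Z)))), not yet normal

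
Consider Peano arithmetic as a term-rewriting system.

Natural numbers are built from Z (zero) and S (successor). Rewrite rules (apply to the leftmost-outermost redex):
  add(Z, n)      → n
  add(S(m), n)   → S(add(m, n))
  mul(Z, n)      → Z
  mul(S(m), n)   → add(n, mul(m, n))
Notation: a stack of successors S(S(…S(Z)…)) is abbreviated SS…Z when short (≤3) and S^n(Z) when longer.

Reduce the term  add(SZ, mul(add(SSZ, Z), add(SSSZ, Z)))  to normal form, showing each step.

Answer: normal form = S^7(Z)  (in 24 steps)

Working:
  start: add(SZ, mul(add(SSZ, Z), add(SSSZ, Z)))
  →1  S(add(Z, mul(add(SSZ, Z), add(SSSZ, Z))))
  →2  S(mul(add(SSZ, Z), add(SSSZ, Z)))
  →3  S(mul(S(add(SZ, Z)), add(SSSZ, Z)))
  →4  S(add(add(SSSZ, Z), mul(add(SZ, Z), add(SSSZ, Z))))
  →5  S(add(S(add(SSZ, Z)), mul(add(SZ, Z), add(SSSZ, Z))))
  →6  S(S(add(add(SSZ, Z), mul(add(SZ, Z), add(SSSZ, Z)))))
  →7  S(S(add(S(add(SZ, Z)), mul(add(SZ, Z), add(SSSZ, Z)))))
  →8  S(S(S(add(add(SZ, Z), mul(add(SZ, Z), add(SSSZ, Z))))))
  →9  S(S(S(add(S(add(Z, Z)), mul(add(SZ, Z), add(SSSZ, Z))))))
  →10  S(S(S(S(add(add(Z, Z), mul(add(SZ, Z), add(SSSZ, Z)))))))
  →11  S(S(S(S(add(Z, mul(add(SZ, Z), add(SSSZ, Z)))))))
  →12  S(S(S(S(mul(add(SZ, Z), add(SSSZ, Z))))))
  →13  S(S(S(S(mul(S(add(Z, Z)), add(SSSZ, Z))))))
  →14  S(S(S(S(add(add(SSSZ, Z), mul(add(Z, Z), add(SSSZ, Z)))))))
  →15  S(S(S(S(add(S(add(SSZ, Z)), mul(add(Z, Z), add(SSSZ, Z)))))))
  →16  S(S(S(S(S(add(add(SSZ, Z), mul(add(Z, Z), add(SSSZ, Z))))))))
  →17  S(S(S(S(S(add(S(add(SZ, Z)), mul(add(Z, Z), add(SSSZ, Z))))))))
  →18  S(S(S(S(S(S(add(add(SZ, Z), mul(add(Z, Z), add(SSSZ, Z)))))))))
  →19  S(S(S(S(S(S(add(S(add(Z, Z)), mul(add(Z, Z), add(SSSZ, Z)))))))))
  →20  S(S(S(S(S(S(S(add(add(Z, Z), mul(add(Z, Z), add(SSSZ, Z))))))))))
  →21  S(S(S(S(S(S(S(add(Z, mul(add(Z, Z), add(SSSZ, Z))))))))))
  →22  S(S(S(S(S(S(S(mul(add(Z, Z), add(SSSZ, Z)))))))))
  →23  S(S(S(S(S(S(S(mul(Z, add(SSSZ, Z)))))))))
  →24  S^7(Z)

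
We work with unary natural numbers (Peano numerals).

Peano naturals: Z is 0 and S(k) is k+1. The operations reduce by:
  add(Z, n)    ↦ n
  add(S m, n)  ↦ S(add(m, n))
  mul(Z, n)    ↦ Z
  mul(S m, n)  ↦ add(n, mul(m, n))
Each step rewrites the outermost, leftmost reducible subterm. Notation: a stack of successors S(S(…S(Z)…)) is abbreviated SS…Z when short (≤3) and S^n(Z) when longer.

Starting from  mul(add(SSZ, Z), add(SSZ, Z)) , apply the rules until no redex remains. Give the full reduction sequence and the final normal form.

  start: mul(add(SSZ, Z), add(SSZ, Z))
  →1  mul(S(add(SZ, Z)), add(SSZ, Z))
  →2  add(add(SSZ, Z), mul(add(SZ, Z), add(SSZ, Z)))
  →3  add(S(add(SZ, Z)), mul(add(SZ, Z), add(SSZ, Z)))
  →4  S(add(add(SZ, Z), mul(add(SZ, Z), add(SSZ, Z))))
  →5  S(add(S(add(Z, Z)), mul(add(SZ, Z), add(SSZ, Z))))
  →6  S(S(add(add(Z, Z), mul(add(SZ, Z), add(SSZ, Z)))))
  →7  S(S(add(Z, mul(add(SZ, Z), add(SSZ, Z)))))
  →8  S(S(mul(add(SZ, Z), add(SSZ, Z))))
  →9  S(S(mul(S(add(Z, Z)), add(SSZ, Z))))
  →10  S(S(add(add(SSZ, Z), mul(add(Z, Z), add(SSZ, Z)))))
  →11  S(S(add(S(add(SZ, Z)), mul(add(Z, Z), add(SSZ, Z)))))
  →12  S(S(S(add(add(SZ, Z), mul(add(Z, Z), add(SSZ, Z))))))
  →13  S(S(S(add(S(add(Z, Z)), mul(add(Z, Z), add(SSZ, Z))))))
  →14  S(S(S(S(add(add(Z, Z), mul(add(Z, Z), add(SSZ, Z)))))))
  →15  S(S(S(S(add(Z, mul(add(Z, Z), add(SSZ, Z)))))))
  →16  S(S(S(S(mul(add(Z, Z), add(SSZ, Z))))))
  →17  S(S(S(S(mul(Z, add(SSZ, Z))))))
  →18  S^4(Z)

Answer: normal form = S^4(Z)  (in 18 steps)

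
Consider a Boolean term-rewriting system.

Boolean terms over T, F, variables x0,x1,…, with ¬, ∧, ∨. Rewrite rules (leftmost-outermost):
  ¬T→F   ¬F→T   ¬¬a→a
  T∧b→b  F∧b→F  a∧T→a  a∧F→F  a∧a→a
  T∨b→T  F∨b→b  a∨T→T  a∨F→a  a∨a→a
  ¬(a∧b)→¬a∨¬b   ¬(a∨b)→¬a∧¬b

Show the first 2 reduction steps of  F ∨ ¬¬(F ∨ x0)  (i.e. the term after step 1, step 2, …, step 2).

Answer: after 2 steps: F ∨ x0

Reduction:
  start: F ∨ ¬¬(F ∨ x0)
  step 1: ¬¬(F ∨ x0)
  step 2: F ∨ x0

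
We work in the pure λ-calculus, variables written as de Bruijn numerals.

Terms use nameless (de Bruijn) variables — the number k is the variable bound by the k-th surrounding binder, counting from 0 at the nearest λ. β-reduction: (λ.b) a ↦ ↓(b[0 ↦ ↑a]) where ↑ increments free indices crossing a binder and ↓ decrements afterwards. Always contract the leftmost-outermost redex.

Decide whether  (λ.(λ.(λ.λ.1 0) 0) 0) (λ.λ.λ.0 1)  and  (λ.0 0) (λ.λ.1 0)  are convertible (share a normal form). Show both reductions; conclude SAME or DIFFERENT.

Term A:
  start: (λ.(λ.(λ.λ.1 0) 0) 0) (λ.λ.λ.0 1)
  [1] (λ.(λ.λ.1 0) 0) (λ.λ.λ.0 1)
  [2] (λ.λ.1 0) (λ.λ.λ.0 1)
  [3] λ.(λ.λ.λ.0 1) 0
  [4] λ.λ.λ.0 1

Term B:
  start: (λ.0 0) (λ.λ.1 0)
  [1] (λ.λ.1 0) (λ.λ.1 0)
  [2] λ.(λ.λ.1 0) 0
  [3] λ.λ.1 0

Answer: DIFFERENT — A ⇓ λ.λ.λ.0 1, B ⇓ λ.λ.1 0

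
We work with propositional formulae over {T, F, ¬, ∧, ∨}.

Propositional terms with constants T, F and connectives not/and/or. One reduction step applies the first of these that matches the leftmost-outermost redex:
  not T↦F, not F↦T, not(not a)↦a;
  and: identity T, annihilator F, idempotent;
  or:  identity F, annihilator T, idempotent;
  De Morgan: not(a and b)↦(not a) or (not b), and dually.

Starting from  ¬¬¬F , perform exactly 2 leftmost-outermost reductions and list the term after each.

Answer: after 2 steps: T

Reduction:
  start: ¬¬¬F
  step 1: ¬F
  step 2: T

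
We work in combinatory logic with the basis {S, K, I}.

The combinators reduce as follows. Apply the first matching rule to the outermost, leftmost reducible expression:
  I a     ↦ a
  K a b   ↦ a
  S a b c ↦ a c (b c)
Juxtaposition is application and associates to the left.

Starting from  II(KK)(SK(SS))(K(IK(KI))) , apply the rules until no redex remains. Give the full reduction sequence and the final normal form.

Answer: normal form = K(K(K(KI)))  (in 4 steps)

Derivation:
  start: II(KK)(SK(SS))(K(IK(KI)))
  step 1: I(KK)(SK(SS))(K(IK(KI)))
  step 2: KK(SK(SS))(K(IK(KI)))
  step 3: K(K(IK(KI)))
  step 4: K(K(K(KI)))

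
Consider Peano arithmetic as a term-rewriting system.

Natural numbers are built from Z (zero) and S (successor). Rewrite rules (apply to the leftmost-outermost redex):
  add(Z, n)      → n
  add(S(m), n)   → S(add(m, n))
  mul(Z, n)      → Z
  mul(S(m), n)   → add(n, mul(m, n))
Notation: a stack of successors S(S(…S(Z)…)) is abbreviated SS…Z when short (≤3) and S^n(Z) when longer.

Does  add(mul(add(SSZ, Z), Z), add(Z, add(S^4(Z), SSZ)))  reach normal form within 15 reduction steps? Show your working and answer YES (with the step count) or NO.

Answer: YES — reaches normal form S^6(Z) in 15 ≤ 15 steps

Working:
  start: add(mul(add(SSZ, Z), Z), add(Z, add(S^4(Z), SSZ)))
  [1] add(mul(S(add(SZ, Z)), Z), add(Z, add(S^4(Z), SSZ)))
  [2] add(add(Z, mul(add(SZ, Z), Z)), add(Z, add(S^4(Z), SSZ)))
  [3] add(mul(add(SZ, Z), Z), add(Z, add(S^4(Z), SSZ)))
  [4] add(mul(S(add(Z, Z)), Z), add(Z, add(S^4(Z), SSZ)))
  [5] add(add(Z, mul(add(Z, Z), Z)), add(Z, add(S^4(Z), SSZ)))
  [6] add(mul(add(Z, Z), Z), add(Z, add(S^4(Z), SSZ)))
  [7] add(mul(Z, Z), add(Z, add(S^4(Z), SSZ)))
  [8] add(Z, add(Z, add(S^4(Z), SSZ)))
  [9] add(Z, add(S^4(Z), SSZ))
  [10] add(S^4(Z), SSZ)
  [11] S(add(SSSZ, SSZ))
  [12] S(S(add(SSZ, SSZ)))
  [13] S(S(S(add(SZ, SSZ))))
  [14] S(S(S(S(add(Z, SSZ)))))
  [15] S^6(Z)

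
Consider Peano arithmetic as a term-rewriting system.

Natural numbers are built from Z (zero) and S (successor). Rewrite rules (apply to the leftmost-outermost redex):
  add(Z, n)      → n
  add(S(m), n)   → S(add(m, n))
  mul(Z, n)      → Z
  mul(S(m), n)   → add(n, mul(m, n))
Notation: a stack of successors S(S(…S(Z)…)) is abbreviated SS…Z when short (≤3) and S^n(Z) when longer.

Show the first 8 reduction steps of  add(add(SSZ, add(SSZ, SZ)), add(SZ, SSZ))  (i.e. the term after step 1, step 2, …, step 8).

  start: add(add(SSZ, add(SSZ, SZ)), add(SZ, SSZ))
  →1  add(S(add(SZ, add(SSZ, SZ))), add(SZ, SSZ))
  →2  S(add(add(SZ, add(SSZ, SZ)), add(SZ, SSZ)))
  →3  S(add(S(add(Z, add(SSZ, SZ))), add(SZ, SSZ)))
  →4  S(S(add(add(Z, add(SSZ, SZ)), add(SZ, SSZ))))
  →5  S(S(add(add(SSZ, SZ), add(SZ, SSZ))))
  →6  S(S(add(S(add(SZ, SZ)), add(SZ, SSZ))))
  →7  S(S(S(add(add(SZ, SZ), add(SZ, SSZ)))))
  →8  S(S(S(add(S(add(Z, SZ)), add(SZ, SSZ)))))

Answer: after 8 steps: S(S(S(add(S(add(Z, SZ)), add(SZ, SSZ)))))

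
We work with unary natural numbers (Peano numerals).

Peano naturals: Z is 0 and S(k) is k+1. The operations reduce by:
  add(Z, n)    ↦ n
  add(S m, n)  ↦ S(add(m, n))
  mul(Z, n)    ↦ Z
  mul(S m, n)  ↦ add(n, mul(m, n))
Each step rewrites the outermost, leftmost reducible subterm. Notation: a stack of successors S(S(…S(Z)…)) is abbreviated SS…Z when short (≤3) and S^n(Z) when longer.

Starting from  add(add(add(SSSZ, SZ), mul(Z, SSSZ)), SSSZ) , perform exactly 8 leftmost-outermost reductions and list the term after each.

Answer: after 8 steps: S(S(add(S(add(add(Z, SZ), mul(Z, SSSZ))), SSSZ)))

Derivation:
  start: add(add(add(SSSZ, SZ), mul(Z, SSSZ)), SSSZ)
  step 1: add(add(S(add(SSZ, SZ)), mul(Z, SSSZ)), SSSZ)
  step 2: add(S(add(add(SSZ, SZ), mul(Z, SSSZ))), SSSZ)
  step 3: S(add(add(add(SSZ, SZ), mul(Z, SSSZ)), SSSZ))
  step 4: S(add(add(S(add(SZ, SZ)), mul(Z, SSSZ)), SSSZ))
  step 5: S(add(S(add(add(SZ, SZ), mul(Z, SSSZ))), SSSZ))
  step 6: S(S(add(add(add(SZ, SZ), mul(Z, SSSZ)), SSSZ)))
  step 7: S(S(add(add(S(add(Z, SZ)), mul(Z, SSSZ)), SSSZ)))
  step 8: S(S(add(S(add(add(Z, SZ), mul(Z, SSSZ))), SSSZ)))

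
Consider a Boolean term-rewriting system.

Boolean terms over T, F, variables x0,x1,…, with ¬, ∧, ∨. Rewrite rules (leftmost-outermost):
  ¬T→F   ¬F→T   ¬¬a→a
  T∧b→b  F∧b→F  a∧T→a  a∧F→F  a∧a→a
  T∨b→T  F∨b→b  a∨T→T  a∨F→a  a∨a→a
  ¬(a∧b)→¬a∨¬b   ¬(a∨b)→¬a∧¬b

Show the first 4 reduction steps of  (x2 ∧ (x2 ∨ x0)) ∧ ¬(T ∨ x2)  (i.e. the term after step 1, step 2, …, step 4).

Answer: after 4 steps: F

Working:
  start: (x2 ∧ (x2 ∨ x0)) ∧ ¬(T ∨ x2)
  [1] (x2 ∧ (x2 ∨ x0)) ∧ (¬T ∧ ¬x2)
  [2] (x2 ∧ (x2 ∨ x0)) ∧ (F ∧ ¬x2)
  [3] (x2 ∧ (x2 ∨ x0)) ∧ F
  [4] F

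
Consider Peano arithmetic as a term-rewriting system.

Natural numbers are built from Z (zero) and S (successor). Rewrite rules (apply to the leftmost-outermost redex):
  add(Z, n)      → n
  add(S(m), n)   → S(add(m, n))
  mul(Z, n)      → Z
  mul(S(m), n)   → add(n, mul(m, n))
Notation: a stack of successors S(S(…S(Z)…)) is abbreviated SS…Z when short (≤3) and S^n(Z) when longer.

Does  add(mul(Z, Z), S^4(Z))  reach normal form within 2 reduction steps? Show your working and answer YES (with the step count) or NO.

Answer: YES — reaches normal form S^4(Z) in 2 ≤ 2 steps

Derivation:
  start: add(mul(Z, Z), S^4(Z))
  →1  add(Z, S^4(Z))
  →2  S^4(Z)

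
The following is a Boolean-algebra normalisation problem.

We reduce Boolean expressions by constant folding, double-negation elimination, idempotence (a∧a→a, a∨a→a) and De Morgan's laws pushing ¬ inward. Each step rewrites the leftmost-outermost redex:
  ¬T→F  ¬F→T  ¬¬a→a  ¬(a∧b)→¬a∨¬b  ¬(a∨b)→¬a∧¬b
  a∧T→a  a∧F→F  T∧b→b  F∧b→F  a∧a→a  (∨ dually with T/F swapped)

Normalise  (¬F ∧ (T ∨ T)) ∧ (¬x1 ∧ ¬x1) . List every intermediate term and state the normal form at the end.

Answer: normal form = ¬x1  (in 5 steps)

Derivation:
  start: (¬F ∧ (T ∨ T)) ∧ (¬x1 ∧ ¬x1)
  →1  (T ∧ (T ∨ T)) ∧ (¬x1 ∧ ¬x1)
  →2  (T ∨ T) ∧ (¬x1 ∧ ¬x1)
  →3  T ∧ (¬x1 ∧ ¬x1)
  →4  ¬x1 ∧ ¬x1
  →5  ¬x1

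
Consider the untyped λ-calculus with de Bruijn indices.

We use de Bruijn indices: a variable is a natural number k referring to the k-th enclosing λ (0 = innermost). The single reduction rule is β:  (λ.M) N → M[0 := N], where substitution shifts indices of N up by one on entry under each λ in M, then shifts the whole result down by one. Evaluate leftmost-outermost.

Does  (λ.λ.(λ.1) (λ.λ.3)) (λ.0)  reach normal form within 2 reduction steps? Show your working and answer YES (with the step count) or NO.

  start: (λ.λ.(λ.1) (λ.λ.3)) (λ.0)
  [1] λ.(λ.1) (λ.λ.λ.0)
  [2] λ.0

Answer: YES — reaches normal form λ.0 in 2 ≤ 2 steps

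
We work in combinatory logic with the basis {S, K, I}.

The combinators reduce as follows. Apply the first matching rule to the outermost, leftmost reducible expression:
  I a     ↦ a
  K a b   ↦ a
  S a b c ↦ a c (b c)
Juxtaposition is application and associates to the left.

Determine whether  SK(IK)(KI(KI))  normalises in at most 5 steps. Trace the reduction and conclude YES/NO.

Answer: YES — reaches normal form I in 3 ≤ 5 steps

Reduction:
  start: SK(IK)(KI(KI))
  →1  K(KI(KI))(IK(KI(KI)))
  →2  KI(KI)
  →3  I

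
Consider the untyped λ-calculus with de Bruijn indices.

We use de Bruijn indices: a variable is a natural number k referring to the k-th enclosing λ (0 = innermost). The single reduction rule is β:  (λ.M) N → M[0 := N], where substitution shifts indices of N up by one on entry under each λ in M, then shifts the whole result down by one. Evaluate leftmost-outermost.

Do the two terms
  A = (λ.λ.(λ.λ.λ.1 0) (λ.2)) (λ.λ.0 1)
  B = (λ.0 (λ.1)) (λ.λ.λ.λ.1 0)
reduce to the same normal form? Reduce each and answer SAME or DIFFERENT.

Answer: SAME — A ⇓ λ.λ.λ.1 0, B ⇓ λ.λ.λ.1 0

Working:
Term A:
  start: (λ.λ.(λ.λ.λ.1 0) (λ.2)) (λ.λ.0 1)
  →1  λ.(λ.λ.λ.1 0) (λ.λ.λ.0 1)
  →2  λ.λ.λ.1 0

Term B:
  start: (λ.0 (λ.1)) (λ.λ.λ.λ.1 0)
  →1  (λ.λ.λ.λ.1 0) (λ.λ.λ.λ.λ.1 0)
  →2  λ.λ.λ.1 0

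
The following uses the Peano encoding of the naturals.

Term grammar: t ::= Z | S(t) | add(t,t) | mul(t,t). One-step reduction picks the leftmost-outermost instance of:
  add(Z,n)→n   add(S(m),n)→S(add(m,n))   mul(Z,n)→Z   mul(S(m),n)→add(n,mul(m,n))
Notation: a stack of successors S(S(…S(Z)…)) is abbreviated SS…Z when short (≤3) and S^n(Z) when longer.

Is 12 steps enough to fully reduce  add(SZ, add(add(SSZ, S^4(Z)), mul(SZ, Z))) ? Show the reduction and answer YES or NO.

  start: add(SZ, add(add(SSZ, S^4(Z)), mul(SZ, Z)))
  step 1: S(add(Z, add(add(SSZ, S^4(Z)), mul(SZ, Z))))
  step 2: S(add(add(SSZ, S^4(Z)), mul(SZ, Z)))
  step 3: S(add(S(add(SZ, S^4(Z))), mul(SZ, Z)))
  step 4: S(S(add(add(SZ, S^4(Z)), mul(SZ, Z))))
  step 5: S(S(add(S(add(Z, S^4(Z))), mul(SZ, Z))))
  step 6: S(S(S(add(add(Z, S^4(Z)), mul(SZ, Z)))))
  step 7: S(S(S(add(S^4(Z), mul(SZ, Z)))))
  step 8: S(S(S(S(add(SSSZ, mul(SZ, Z))))))
  step 9: S(S(S(S(S(add(SSZ, mul(SZ, Z)))))))
  step 10: S(S(S(S(S(S(add(SZ, mul(SZ, Z))))))))
  step 11: S(S(S(S(S(S(S(add(Z, mul(SZ, Z)))))))))
  step 12: S(S(S(S(S(S(S(mul(SZ, Z))))))))

Answer: NO — after 12 steps the term is S(S(S(S(S(S(S(mul(SZ, Z)))))))), not yet normal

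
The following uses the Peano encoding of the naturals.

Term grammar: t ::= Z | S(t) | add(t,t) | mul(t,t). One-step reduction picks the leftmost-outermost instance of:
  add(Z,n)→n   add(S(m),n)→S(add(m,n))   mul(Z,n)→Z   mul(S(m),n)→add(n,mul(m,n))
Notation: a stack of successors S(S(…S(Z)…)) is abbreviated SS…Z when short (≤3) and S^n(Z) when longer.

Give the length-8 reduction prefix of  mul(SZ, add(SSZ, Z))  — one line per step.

  start: mul(SZ, add(SSZ, Z))
  [1] add(add(SSZ, Z), mul(Z, add(SSZ, Z)))
  [2] add(S(add(SZ, Z)), mul(Z, add(SSZ, Z)))
  [3] S(add(add(SZ, Z), mul(Z, add(SSZ, Z))))
  [4] S(add(S(add(Z, Z)), mul(Z, add(SSZ, Z))))
  [5] S(S(add(add(Z, Z), mul(Z, add(SSZ, Z)))))
  [6] S(S(add(Z, mul(Z, add(SSZ, Z)))))
  [7] S(S(mul(Z, add(SSZ, Z))))
  [8] SSZ

Answer: after 8 steps: SSZ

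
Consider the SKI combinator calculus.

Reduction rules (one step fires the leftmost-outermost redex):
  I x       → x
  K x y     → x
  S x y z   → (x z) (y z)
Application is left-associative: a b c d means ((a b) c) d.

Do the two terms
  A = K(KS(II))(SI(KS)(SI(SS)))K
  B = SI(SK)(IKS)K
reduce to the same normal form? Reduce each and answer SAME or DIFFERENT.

Answer: SAME — A ⇓ SK, B ⇓ SK

Working:
Term A:
  start: K(KS(II))(SI(KS)(SI(SS)))K
  →1  KS(II)K
  →2  SK

Term B:
  start: SI(SK)(IKS)K
  →1  I(IKS)(SK(IKS))K
  →2  IKS(SK(IKS))K
  →3  KS(SK(IKS))K
  →4  SK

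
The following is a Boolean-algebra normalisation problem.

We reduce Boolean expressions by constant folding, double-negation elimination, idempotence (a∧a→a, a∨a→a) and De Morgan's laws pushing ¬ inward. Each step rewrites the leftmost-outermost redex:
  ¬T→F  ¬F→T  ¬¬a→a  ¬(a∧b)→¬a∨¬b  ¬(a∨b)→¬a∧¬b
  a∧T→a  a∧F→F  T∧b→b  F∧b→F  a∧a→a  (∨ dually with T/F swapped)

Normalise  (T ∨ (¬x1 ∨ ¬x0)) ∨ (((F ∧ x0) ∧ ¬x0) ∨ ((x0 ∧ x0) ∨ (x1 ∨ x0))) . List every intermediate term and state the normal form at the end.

Answer: normal form = T  (in 2 steps)

Derivation:
  start: (T ∨ (¬x1 ∨ ¬x0)) ∨ (((F ∧ x0) ∧ ¬x0) ∨ ((x0 ∧ x0) ∨ (x1 ∨ x0)))
  step 1: T ∨ (((F ∧ x0) ∧ ¬x0) ∨ ((x0 ∧ x0) ∨ (x1 ∨ x0)))
  step 2: T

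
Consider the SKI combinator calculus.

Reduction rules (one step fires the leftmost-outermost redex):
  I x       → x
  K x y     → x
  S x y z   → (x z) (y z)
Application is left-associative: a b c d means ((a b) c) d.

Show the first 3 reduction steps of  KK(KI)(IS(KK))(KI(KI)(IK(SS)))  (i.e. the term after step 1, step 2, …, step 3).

  start: KK(KI)(IS(KK))(KI(KI)(IK(SS)))
  →1  K(IS(KK))(KI(KI)(IK(SS)))
  →2  IS(KK)
  →3  S(KK)

Answer: after 3 steps: S(KK)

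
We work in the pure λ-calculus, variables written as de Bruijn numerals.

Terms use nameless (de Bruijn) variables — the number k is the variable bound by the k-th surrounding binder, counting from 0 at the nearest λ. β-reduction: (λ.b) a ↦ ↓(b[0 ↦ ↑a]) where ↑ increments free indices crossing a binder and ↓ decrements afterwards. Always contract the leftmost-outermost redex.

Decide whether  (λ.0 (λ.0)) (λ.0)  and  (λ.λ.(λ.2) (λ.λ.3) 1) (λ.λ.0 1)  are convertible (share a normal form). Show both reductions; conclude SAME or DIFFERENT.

Term A:
  start: (λ.0 (λ.0)) (λ.0)
  [1] (λ.0) (λ.0)
  [2] λ.0

Term B:
  start: (λ.λ.(λ.2) (λ.λ.3) 1) (λ.λ.0 1)
  [1] λ.(λ.λ.λ.0 1) (λ.λ.λ.λ.0 1) (λ.λ.0 1)
  [2] λ.(λ.λ.0 1) (λ.λ.0 1)
  [3] λ.λ.0 (λ.λ.0 1)

Answer: DIFFERENT — A ⇓ λ.0, B ⇓ λ.λ.0 (λ.λ.0 1)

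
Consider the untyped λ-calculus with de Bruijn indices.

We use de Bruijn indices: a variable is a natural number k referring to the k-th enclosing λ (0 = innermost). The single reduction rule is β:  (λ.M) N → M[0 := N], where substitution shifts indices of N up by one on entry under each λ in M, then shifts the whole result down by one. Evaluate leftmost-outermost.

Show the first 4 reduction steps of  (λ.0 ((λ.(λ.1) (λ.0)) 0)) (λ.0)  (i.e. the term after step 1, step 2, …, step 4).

  start: (λ.0 ((λ.(λ.1) (λ.0)) 0)) (λ.0)
  →1  (λ.0) ((λ.(λ.1) (λ.0)) (λ.0))
  →2  (λ.(λ.1) (λ.0)) (λ.0)
  →3  (λ.λ.0) (λ.0)
  →4  λ.0

Answer: after 4 steps: λ.0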